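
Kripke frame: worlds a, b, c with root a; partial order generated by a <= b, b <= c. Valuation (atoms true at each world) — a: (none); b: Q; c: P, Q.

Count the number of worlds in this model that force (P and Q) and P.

1

a: does not force it — a does not force (P and Q) and P since a fails P and Q.
b: does not force it — b does not force (P and Q) and P since b fails P and Q.
c: forces it.
Worlds forcing the formula: {c}.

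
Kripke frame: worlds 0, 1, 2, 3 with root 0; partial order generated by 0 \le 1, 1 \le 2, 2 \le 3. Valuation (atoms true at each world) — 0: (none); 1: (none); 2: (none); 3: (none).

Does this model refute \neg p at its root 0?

0 \Vdash \neg p: no world accessible from 0 forces p.
So the root 0 forces \neg p; the model is not a countermodel.

No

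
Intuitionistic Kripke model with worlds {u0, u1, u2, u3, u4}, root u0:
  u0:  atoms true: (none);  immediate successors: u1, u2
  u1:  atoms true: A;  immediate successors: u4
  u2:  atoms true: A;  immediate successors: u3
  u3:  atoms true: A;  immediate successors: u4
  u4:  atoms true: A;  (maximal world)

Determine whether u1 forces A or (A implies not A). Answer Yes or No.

Yes

u1 forces A or (A implies not A) via the disjunct A.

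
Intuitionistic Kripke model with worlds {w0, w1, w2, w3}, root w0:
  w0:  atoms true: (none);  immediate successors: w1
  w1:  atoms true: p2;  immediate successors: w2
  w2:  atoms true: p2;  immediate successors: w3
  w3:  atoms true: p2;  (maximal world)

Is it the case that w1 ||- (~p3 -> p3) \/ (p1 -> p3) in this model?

w1 ||- (~p3 -> p3) \/ (p1 -> p3) via the disjunct p1 -> p3.

Yes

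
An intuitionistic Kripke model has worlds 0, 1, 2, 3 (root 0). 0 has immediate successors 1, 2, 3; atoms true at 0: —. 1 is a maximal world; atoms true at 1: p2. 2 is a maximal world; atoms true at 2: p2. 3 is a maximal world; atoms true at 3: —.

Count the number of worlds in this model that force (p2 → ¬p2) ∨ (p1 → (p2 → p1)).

0: forces it.
1: forces it.
2: forces it.
3: forces it.
Worlds forcing the formula: {0, 1, 2, 3}.

4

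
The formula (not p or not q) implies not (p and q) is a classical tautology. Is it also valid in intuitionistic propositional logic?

Yes

This is a constructively valid De Morgan direction (disjunction of negations to negated conjunction), which is intuitionistically derivable.
If not p holds at a world then no accessible world forces p, hence none forces p and q; likewise for not q.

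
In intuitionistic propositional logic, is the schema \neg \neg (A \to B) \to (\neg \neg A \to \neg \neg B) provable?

This is the distribution of double negation over implication, which is intuitionistically derivable.
Assume \neg \neg (A \to B) and \neg \neg A; suppose \neg B. Then A \to B would give \neg A (by contraposition), contradicting \neg \neg A; so \neg (A \to B), contradicting \neg \neg (A \to B). Hence \neg \neg B.

Yes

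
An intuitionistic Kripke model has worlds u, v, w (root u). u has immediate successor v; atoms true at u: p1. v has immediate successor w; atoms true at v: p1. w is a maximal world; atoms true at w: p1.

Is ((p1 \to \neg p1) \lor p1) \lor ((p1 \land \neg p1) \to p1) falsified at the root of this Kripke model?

No

u \Vdash ((p1 \to \neg p1) \lor p1) \lor ((p1 \land \neg p1) \to p1) via the disjunct (p1 \to \neg p1) \lor p1.
So the root u forces ((p1 \to \neg p1) \lor p1) \lor ((p1 \land \neg p1) \to p1); the model is not a countermodel.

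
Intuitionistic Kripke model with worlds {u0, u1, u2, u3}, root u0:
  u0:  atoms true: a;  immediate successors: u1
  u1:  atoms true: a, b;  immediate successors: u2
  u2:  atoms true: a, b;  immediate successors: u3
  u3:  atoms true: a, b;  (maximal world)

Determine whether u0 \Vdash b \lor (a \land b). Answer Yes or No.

u0 \nVdash b \lor (a \land b): neither disjunct is forced at u0.
u0 lacks atom b, so u0 \nVdash b.

No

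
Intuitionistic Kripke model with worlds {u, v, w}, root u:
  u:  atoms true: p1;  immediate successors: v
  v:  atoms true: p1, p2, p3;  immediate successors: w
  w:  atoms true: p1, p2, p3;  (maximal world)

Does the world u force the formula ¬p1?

No

u ⊮ ¬p1 since u is accessible from u and u ⊩ p1.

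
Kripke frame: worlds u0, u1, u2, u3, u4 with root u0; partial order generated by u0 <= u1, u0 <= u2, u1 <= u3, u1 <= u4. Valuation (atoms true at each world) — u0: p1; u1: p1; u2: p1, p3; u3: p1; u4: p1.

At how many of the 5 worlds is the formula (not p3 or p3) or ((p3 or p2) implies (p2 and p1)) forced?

4

u0: does not force it — u0 does not force (not p3 or p3) or ((p3 or p2) implies (p2 and p1)): neither disjunct is forced at u0.
u1: forces it.
u2: forces it.
u3: forces it.
u4: forces it.
Worlds forcing the formula: {u1, u2, u3, u4}.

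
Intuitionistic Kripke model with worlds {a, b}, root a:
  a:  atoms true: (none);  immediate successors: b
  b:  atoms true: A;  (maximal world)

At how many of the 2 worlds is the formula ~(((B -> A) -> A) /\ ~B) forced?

0

a: does not force it — a ||-/- ~(((B -> A) -> A) /\ ~B) since b is accessible from a and b ||- ((B -> A) -> A) /\ ~B.
b: does not force it — b ||-/- ~(((B -> A) -> A) /\ ~B) since b is accessible from b and b ||- ((B -> A) -> A) /\ ~B.
Worlds forcing the formula: { }.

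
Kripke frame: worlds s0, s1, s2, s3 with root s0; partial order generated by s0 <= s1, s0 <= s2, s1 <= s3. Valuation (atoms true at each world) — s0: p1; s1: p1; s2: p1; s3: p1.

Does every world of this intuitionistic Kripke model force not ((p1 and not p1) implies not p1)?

No

Not every world: s0 does not force not ((p1 and not p1) implies not p1).
s0 does not force not ((p1 and not p1) implies not p1) since s0 is accessible from s0 and s0 forces (p1 and not p1) implies not p1.
s0 forces (p1 and not p1) implies not p1 vacuously: no world accessible from s0 forces the antecedent p1 and not p1.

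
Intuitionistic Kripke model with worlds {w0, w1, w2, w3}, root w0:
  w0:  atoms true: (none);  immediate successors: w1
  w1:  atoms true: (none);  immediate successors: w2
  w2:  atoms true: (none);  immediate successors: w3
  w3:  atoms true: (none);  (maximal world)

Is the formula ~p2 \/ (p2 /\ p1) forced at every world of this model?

Yes

w0 ||- ~p2 \/ (p2 /\ p1) via the disjunct ~p2.
Since the root w0 forces ~p2 \/ (p2 /\ p1) and forcing is persistent (monotone upward), every world forces it.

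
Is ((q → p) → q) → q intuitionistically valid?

No

This is Peirce's law, which is not intuitionistically valid.
A Kripke countermodel: worlds 0, 1; order generated by 0 ≤ 1; atoms true at each world — 0:{}; 1:{q}.
0 ⊮ ((q → p) → q) → q: already at 0 itself, 0 ⊩ (q → p) → q but 0 ⊮ q.
0 lacks atom q, so 0 ⊮ q.
So the root 0 does not force the formula.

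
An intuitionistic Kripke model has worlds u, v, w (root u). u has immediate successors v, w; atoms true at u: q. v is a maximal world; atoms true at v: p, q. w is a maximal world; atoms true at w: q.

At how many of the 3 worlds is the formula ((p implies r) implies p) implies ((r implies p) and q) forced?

u: forces it.
v: forces it.
w: forces it.
Worlds forcing the formula: {u, v, w}.

3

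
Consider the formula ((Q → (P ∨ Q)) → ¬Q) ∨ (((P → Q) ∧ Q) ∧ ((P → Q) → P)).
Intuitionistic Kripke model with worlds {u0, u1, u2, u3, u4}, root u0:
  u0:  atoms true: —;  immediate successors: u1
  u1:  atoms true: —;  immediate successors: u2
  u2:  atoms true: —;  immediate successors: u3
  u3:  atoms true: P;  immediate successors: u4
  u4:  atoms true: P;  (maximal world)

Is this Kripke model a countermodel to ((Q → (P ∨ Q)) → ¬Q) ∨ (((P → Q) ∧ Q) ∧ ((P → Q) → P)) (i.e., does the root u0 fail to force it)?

u0 ⊩ ((Q → (P ∨ Q)) → ¬Q) ∨ (((P → Q) ∧ Q) ∧ ((P → Q) → P)) via the disjunct (Q → (P ∨ Q)) → ¬Q.
So the root u0 forces ((Q → (P ∨ Q)) → ¬Q) ∨ (((P → Q) ∧ Q) ∧ ((P → Q) → P)); the model is not a countermodel.

No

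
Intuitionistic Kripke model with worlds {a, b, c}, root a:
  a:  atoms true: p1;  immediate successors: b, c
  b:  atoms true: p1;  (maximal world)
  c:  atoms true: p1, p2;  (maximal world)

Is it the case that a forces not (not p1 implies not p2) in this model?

a does not force not (not p1 implies not p2) since a is accessible from a and a forces not p1 implies not p2.
a forces not p1 implies not p2 vacuously: no world accessible from a forces the antecedent not p1.

No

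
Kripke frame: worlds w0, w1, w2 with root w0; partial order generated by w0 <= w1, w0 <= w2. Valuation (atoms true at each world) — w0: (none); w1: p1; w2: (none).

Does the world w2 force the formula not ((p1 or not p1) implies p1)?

Yes

w2 forces not ((p1 or not p1) implies p1): no world accessible from w2 forces (p1 or not p1) implies p1.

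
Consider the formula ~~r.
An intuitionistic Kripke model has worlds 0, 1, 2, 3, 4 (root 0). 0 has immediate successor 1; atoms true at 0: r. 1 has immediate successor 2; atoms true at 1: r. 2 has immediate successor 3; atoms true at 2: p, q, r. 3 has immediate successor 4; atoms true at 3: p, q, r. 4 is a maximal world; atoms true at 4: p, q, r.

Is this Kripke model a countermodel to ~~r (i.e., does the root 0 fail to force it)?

0 ||- ~~r: no world accessible from 0 forces ~r.
So the root 0 forces ~~r; the model is not a countermodel.

No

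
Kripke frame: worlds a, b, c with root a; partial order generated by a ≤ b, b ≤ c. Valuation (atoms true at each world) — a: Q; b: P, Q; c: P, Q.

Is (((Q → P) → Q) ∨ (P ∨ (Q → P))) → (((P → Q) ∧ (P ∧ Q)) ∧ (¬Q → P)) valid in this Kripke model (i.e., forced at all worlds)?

No

Not every world: a ⊮ (((Q → P) → Q) ∨ (P ∨ (Q → P))) → (((P → Q) ∧ (P ∧ Q)) ∧ (¬Q → P)).
a ⊮ (((Q → P) → Q) ∨ (P ∨ (Q → P))) → (((P → Q) ∧ (P ∧ Q)) ∧ (¬Q → P)): already at a itself, a ⊩ ((Q → P) → Q) ∨ (P ∨ (Q → P)) but a ⊮ ((P → Q) ∧ (P ∧ Q)) ∧ (¬Q → P).
a ⊮ ((P → Q) ∧ (P ∧ Q)) ∧ (¬Q → P) since a fails (P → Q) ∧ (P ∧ Q).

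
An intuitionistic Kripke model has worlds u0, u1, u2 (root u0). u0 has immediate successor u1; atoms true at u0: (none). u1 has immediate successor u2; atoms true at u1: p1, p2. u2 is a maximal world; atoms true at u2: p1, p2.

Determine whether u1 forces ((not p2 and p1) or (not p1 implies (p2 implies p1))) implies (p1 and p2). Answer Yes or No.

u1 forces ((not p2 and p1) or (not p1 implies (p2 implies p1))) implies (p1 and p2): every world accessible from u1 that forces (not p2 and p1) or (not p1 implies (p2 implies p1)) (namely u1, u2) also forces p1 and p2.

Yes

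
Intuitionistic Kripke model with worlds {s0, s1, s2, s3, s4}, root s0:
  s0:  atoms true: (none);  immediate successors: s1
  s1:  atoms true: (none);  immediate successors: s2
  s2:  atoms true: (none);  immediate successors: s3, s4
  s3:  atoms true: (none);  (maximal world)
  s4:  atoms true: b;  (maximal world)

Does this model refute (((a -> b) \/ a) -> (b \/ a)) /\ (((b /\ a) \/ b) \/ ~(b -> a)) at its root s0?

Yes

s0 ||-/- (((a -> b) \/ a) -> (b \/ a)) /\ (((b /\ a) \/ b) \/ ~(b -> a)) since s0 fails ((a -> b) \/ a) -> (b \/ a).
So the root s0 does not force (((a -> b) \/ a) -> (b \/ a)) /\ (((b /\ a) \/ b) \/ ~(b -> a)); the model is a countermodel.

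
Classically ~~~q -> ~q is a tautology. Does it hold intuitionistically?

Yes

This is triple-negation reduction, which is intuitionistically derivable.
Assume ~~~q and suppose q. Then ~~q (double-negation introduction), contradicting ~~~q. So ~q.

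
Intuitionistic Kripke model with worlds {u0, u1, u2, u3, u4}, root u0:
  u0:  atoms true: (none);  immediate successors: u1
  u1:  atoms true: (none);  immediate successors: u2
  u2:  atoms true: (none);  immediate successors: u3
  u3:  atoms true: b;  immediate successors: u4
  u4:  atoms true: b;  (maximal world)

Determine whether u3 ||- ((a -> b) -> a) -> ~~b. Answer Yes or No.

u3 ||- ((a -> b) -> a) -> ~~b vacuously: no world accessible from u3 forces the antecedent (a -> b) -> a.

Yes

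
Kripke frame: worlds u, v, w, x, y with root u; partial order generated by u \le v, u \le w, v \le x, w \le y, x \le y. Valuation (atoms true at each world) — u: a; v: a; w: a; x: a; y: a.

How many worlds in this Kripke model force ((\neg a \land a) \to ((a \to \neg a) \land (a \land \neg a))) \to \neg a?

0

u: does not force it — u \nVdash ((\neg a \land a) \to ((a \to \neg a) \land (a \land \neg a))) \to \neg a: already at u itself, u \Vdash (\neg a \land a) \to ((a \to \neg a) \land (a \land \neg a)) but u \nVdash \neg a.
v: does not force it — v \nVdash ((\neg a \land a) \to ((a \to \neg a) \land (a \land \neg a))) \to \neg a: already at v itself, v \Vdash (\neg a \land a) \to ((a \to \neg a) \land (a \land \neg a)) but v \nVdash \neg a.
w: does not force it — w \nVdash ((\neg a \land a) \to ((a \to \neg a) \land (a \land \neg a))) \to \neg a: already at w itself, w \Vdash (\neg a \land a) \to ((a \to \neg a) \land (a \land \neg a)) but w \nVdash \neg a.
x: does not force it.
y: does not force it.
Worlds forcing the formula: { }.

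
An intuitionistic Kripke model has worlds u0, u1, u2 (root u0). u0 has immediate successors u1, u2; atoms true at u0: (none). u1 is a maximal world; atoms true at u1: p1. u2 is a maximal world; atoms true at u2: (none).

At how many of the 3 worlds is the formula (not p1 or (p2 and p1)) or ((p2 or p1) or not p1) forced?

u0: does not force it — u0 does not force (not p1 or (p2 and p1)) or ((p2 or p1) or not p1): neither disjunct is forced at u0.
u1: forces it.
u2: forces it.
Worlds forcing the formula: {u1, u2}.

2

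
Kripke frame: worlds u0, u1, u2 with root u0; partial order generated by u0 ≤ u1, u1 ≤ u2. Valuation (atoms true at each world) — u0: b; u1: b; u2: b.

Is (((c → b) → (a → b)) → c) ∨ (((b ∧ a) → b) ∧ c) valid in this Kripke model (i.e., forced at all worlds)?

Not every world: u0 ⊮ (((c → b) → (a → b)) → c) ∨ (((b ∧ a) → b) ∧ c).
u0 ⊮ (((c → b) → (a → b)) → c) ∨ (((b ∧ a) → b) ∧ c): neither disjunct is forced at u0.
u0 ⊮ ((c → b) → (a → b)) → c: already at u0 itself, u0 ⊩ (c → b) → (a → b) but u0 ⊮ c.

No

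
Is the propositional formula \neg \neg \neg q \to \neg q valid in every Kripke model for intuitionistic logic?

This is triple-negation reduction, which is intuitionistically derivable.
Assume \neg \neg \neg q and suppose q. Then \neg \neg q (double-negation introduction), contradicting \neg \neg \neg q. So \neg q.

Yes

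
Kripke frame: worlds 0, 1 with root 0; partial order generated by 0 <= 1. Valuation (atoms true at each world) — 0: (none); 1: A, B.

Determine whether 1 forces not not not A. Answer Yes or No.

1 does not force not not not A since 1 is accessible from 1 and 1 forces not not A.
1 forces not not A: no world accessible from 1 forces not A.

No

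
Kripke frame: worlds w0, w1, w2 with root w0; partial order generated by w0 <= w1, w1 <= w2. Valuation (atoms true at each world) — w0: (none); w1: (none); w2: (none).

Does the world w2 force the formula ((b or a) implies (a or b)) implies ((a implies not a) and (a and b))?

No

w2 does not force ((b or a) implies (a or b)) implies ((a implies not a) and (a and b)): already at w2 itself, w2 forces (b or a) implies (a or b) but w2 does not force (a implies not a) and (a and b).
w2 does not force (a implies not a) and (a and b) since w2 fails a and b.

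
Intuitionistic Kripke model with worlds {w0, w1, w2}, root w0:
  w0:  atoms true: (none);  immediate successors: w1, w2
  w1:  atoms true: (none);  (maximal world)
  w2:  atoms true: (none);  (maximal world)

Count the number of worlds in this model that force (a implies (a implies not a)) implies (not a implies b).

w0: does not force it — w0 does not force (a implies (a implies not a)) implies (not a implies b): already at w0 itself, w0 forces a implies (a implies not a) but w0 does not force not a implies b.
w1: does not force it.
w2: does not force it.
Worlds forcing the formula: { }.

0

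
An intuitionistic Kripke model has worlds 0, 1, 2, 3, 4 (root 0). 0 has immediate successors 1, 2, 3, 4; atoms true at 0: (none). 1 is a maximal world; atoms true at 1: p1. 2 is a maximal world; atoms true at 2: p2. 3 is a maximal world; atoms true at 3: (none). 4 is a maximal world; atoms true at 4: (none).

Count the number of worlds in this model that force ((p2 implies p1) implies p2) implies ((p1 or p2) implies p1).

0: does not force it — 0 does not force ((p2 implies p1) implies p2) implies ((p1 or p2) implies p1): at the accessible world 2, 2 forces (p2 implies p1) implies p2 but 2 does not force (p1 or p2) implies p1.
1: forces it.
2: does not force it — 2 does not force ((p2 implies p1) implies p2) implies ((p1 or p2) implies p1): already at 2 itself, 2 forces (p2 implies p1) implies p2 but 2 does not force (p1 or p2) implies p1.
3: forces it.
4: forces it.
Worlds forcing the formula: {1, 3, 4}.

3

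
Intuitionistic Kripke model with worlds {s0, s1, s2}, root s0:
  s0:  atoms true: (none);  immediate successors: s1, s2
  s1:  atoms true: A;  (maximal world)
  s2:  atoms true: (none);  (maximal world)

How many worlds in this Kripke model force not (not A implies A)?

1

s0: does not force it — s0 does not force not (not A implies A) since s1 is accessible from s0 and s1 forces not A implies A.
s1: does not force it — s1 does not force not (not A implies A) since s1 is accessible from s1 and s1 forces not A implies A.
s2: forces it.
Worlds forcing the formula: {s2}.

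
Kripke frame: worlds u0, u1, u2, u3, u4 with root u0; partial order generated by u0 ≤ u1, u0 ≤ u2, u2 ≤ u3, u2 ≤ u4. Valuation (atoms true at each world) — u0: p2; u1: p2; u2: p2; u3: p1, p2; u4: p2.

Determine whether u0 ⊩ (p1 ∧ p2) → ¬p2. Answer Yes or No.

u0 ⊮ (p1 ∧ p2) → ¬p2: at the accessible world u3, u3 ⊩ p1 ∧ p2 but u3 ⊮ ¬p2.
u3 ⊮ ¬p2 since u3 is accessible from u3 and u3 ⊩ p2.

No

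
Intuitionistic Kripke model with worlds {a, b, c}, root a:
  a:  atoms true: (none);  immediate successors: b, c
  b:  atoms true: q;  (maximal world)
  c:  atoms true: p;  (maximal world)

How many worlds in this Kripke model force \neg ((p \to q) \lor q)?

a: does not force it — a \nVdash \neg ((p \to q) \lor q) since b is accessible from a and b \Vdash (p \to q) \lor q.
b: does not force it — b \nVdash \neg ((p \to q) \lor q) since b is accessible from b and b \Vdash (p \to q) \lor q.
c: forces it.
Worlds forcing the formula: {c}.

1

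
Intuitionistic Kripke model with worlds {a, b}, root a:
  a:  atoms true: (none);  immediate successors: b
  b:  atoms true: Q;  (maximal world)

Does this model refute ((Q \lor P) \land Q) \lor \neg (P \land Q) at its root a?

a \Vdash ((Q \lor P) \land Q) \lor \neg (P \land Q) via the disjunct \neg (P \land Q).
So the root a forces ((Q \lor P) \land Q) \lor \neg (P \land Q); the model is not a countermodel.

No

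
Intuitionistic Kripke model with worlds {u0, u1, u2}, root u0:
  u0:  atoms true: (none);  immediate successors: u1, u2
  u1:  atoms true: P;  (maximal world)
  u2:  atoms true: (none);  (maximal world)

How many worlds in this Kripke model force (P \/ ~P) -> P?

u0: does not force it — u0 ||-/- (P \/ ~P) -> P: at the accessible world u2, u2 ||- P \/ ~P but u2 ||-/- P.
u1: forces it.
u2: does not force it — u2 ||-/- (P \/ ~P) -> P: already at u2 itself, u2 ||- P \/ ~P but u2 ||-/- P.
Worlds forcing the formula: {u1}.

1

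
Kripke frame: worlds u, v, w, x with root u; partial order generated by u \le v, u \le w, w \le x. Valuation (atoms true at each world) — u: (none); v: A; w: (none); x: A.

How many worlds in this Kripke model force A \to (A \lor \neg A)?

4

u: forces it.
v: forces it.
w: forces it.
x: forces it.
Worlds forcing the formula: {u, v, w, x}.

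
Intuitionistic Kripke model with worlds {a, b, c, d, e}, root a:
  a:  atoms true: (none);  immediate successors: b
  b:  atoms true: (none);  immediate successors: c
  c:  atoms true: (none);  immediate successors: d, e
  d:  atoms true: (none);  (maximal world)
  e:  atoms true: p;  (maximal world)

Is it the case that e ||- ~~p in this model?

Yes

e ||- ~~p: no world accessible from e forces ~p.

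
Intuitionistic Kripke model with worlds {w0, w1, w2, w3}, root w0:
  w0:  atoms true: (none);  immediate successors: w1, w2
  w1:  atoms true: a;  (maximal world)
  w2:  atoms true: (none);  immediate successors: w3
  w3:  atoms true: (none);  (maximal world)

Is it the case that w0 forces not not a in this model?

No

w0 does not force not not a since w2 is accessible from w0 and w2 forces not a.
w2 forces not a: no world accessible from w2 forces a.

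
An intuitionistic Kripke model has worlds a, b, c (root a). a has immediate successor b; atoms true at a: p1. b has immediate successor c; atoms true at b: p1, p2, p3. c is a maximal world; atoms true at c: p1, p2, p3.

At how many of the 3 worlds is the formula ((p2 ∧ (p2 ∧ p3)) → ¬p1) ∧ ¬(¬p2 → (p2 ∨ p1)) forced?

0

a: does not force it — a ⊮ ((p2 ∧ (p2 ∧ p3)) → ¬p1) ∧ ¬(¬p2 → (p2 ∨ p1)) since a fails (p2 ∧ (p2 ∧ p3)) → ¬p1.
b: does not force it — b ⊮ ((p2 ∧ (p2 ∧ p3)) → ¬p1) ∧ ¬(¬p2 → (p2 ∨ p1)) since b fails (p2 ∧ (p2 ∧ p3)) → ¬p1.
c: does not force it — c ⊮ ((p2 ∧ (p2 ∧ p3)) → ¬p1) ∧ ¬(¬p2 → (p2 ∨ p1)) since c fails (p2 ∧ (p2 ∧ p3)) → ¬p1.
Worlds forcing the formula: { }.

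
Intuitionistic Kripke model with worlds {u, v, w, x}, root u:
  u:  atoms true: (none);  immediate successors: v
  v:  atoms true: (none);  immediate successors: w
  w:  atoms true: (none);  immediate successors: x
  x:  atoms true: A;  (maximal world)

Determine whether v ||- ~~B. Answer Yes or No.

No

v ||-/- ~~B since v is accessible from v and v ||- ~B.
v ||- ~B: no world accessible from v forces B.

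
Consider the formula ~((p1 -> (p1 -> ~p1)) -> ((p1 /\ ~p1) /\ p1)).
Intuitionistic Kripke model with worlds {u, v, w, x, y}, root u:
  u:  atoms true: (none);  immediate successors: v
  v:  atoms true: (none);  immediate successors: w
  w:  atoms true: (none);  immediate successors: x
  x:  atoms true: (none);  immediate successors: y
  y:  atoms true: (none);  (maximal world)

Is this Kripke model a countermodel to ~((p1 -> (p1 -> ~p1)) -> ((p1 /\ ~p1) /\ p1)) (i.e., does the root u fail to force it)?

u ||- ~((p1 -> (p1 -> ~p1)) -> ((p1 /\ ~p1) /\ p1)): no world accessible from u forces (p1 -> (p1 -> ~p1)) -> ((p1 /\ ~p1) /\ p1).
So the root u forces ~((p1 -> (p1 -> ~p1)) -> ((p1 /\ ~p1) /\ p1)); the model is not a countermodel.

No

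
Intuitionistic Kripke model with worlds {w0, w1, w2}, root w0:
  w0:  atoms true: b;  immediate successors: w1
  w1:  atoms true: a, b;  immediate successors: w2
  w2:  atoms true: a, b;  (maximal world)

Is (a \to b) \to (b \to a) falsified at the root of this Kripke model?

Yes

w0 \nVdash (a \to b) \to (b \to a): already at w0 itself, w0 \Vdash a \to b but w0 \nVdash b \to a.
w0 \nVdash b \to a: already at w0 itself, w0 \Vdash b but w0 \nVdash a.
w0 lacks atom a, so w0 \nVdash a.
So the root w0 does not force (a \to b) \to (b \to a); the model is a countermodel.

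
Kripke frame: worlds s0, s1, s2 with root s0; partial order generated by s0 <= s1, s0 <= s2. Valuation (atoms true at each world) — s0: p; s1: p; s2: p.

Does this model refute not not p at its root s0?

s0 forces not not p: no world accessible from s0 forces not p.
So the root s0 forces not not p; the model is not a countermodel.

No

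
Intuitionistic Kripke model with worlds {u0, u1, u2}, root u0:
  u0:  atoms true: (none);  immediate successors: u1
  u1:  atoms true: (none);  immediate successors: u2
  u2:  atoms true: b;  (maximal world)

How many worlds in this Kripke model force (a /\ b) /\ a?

0

u0: does not force it — u0 ||-/- (a /\ b) /\ a since u0 fails a /\ b.
u1: does not force it — u1 ||-/- (a /\ b) /\ a since u1 fails a /\ b.
u2: does not force it — u2 ||-/- (a /\ b) /\ a since u2 fails a /\ b.
Worlds forcing the formula: { }.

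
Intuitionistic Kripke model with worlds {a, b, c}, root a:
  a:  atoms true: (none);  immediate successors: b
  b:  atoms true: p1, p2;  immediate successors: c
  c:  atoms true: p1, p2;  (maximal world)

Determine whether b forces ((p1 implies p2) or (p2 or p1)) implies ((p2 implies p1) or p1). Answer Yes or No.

b forces ((p1 implies p2) or (p2 or p1)) implies ((p2 implies p1) or p1): every world accessible from b that forces (p1 implies p2) or (p2 or p1) (namely b, c) also forces (p2 implies p1) or p1.

Yes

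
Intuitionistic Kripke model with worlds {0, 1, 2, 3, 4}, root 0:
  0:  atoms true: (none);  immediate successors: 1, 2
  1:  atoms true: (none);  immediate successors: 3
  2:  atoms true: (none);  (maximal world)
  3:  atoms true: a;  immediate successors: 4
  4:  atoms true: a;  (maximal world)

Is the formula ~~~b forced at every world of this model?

Yes

0 ||- ~~~b: no world accessible from 0 forces ~~b.
Since the root 0 forces ~~~b and forcing is persistent (monotone upward), every world forces it.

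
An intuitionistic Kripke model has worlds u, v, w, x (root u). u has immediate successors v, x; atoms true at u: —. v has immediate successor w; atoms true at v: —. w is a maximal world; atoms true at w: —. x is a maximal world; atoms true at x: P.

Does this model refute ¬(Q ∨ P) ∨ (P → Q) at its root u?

Yes

u ⊮ ¬(Q ∨ P) ∨ (P → Q): neither disjunct is forced at u.
u ⊮ ¬(Q ∨ P) since x is accessible from u and x ⊩ Q ∨ P.
x ⊩ Q ∨ P via the disjunct P.
So the root u does not force ¬(Q ∨ P) ∨ (P → Q); the model is a countermodel.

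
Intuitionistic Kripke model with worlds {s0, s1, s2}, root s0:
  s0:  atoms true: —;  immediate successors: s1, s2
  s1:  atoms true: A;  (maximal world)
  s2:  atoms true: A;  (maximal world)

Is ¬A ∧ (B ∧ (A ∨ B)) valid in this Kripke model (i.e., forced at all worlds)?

Not every world: s0 ⊮ ¬A ∧ (B ∧ (A ∨ B)).
s0 ⊮ ¬A ∧ (B ∧ (A ∨ B)) since s0 fails ¬A.

No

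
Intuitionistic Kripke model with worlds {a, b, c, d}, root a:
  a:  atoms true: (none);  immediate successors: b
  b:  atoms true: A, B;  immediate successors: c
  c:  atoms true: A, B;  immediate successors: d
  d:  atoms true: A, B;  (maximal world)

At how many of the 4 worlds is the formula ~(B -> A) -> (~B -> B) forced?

4

a: forces it.
b: forces it.
c: forces it.
d: forces it.
Worlds forcing the formula: {a, b, c, d}.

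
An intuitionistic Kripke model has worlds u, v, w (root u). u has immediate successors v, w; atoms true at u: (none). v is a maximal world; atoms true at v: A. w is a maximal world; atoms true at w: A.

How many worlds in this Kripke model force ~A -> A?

3

u: forces it.
v: forces it.
w: forces it.
Worlds forcing the formula: {u, v, w}.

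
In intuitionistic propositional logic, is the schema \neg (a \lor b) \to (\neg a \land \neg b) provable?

Yes

This is a constructively valid De Morgan direction (negated disjunction to conjunction of negations), which is intuitionistically derivable.
From \neg (a \lor b): if a held then a \lor b would, contradiction — so \neg a; similarly \neg b.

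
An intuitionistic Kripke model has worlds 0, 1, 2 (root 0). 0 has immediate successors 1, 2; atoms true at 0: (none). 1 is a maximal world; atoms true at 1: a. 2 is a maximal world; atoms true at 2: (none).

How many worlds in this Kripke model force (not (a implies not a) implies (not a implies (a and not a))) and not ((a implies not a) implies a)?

1

0: does not force it — 0 does not force (not (a implies not a) implies (not a implies (a and not a))) and not ((a implies not a) implies a) since 0 fails not ((a implies not a) implies a).
1: does not force it — 1 does not force (not (a implies not a) implies (not a implies (a and not a))) and not ((a implies not a) implies a) since 1 fails not ((a implies not a) implies a).
2: forces it.
Worlds forcing the formula: {2}.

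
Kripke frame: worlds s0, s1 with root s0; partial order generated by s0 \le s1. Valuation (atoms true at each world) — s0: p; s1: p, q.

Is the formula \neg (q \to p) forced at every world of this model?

No

Not every world: s0 \nVdash \neg (q \to p).
s0 \nVdash \neg (q \to p) since s0 is accessible from s0 and s0 \Vdash q \to p.
s0 \Vdash q \to p: every world accessible from s0 that forces q (namely s1) also forces p.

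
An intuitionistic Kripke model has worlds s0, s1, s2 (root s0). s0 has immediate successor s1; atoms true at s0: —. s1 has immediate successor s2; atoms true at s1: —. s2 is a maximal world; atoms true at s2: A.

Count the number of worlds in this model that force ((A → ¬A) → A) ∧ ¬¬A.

3

s0: forces it.
s1: forces it.
s2: forces it.
Worlds forcing the formula: {s0, s1, s2}.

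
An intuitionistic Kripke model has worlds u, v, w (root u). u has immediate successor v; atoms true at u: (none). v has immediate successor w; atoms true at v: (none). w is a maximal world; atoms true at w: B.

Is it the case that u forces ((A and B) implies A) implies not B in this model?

No

u does not force ((A and B) implies A) implies not B: already at u itself, u forces (A and B) implies A but u does not force not B.
u does not force not B since w is accessible from u and w forces B.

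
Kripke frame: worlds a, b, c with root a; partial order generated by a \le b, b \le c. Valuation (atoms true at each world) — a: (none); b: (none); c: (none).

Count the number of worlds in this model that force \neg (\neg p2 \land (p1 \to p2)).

0

a: does not force it — a \nVdash \neg (\neg p2 \land (p1 \to p2)) since a is accessible from a and a \Vdash \neg p2 \land (p1 \to p2).
b: does not force it — b \nVdash \neg (\neg p2 \land (p1 \to p2)) since b is accessible from b and b \Vdash \neg p2 \land (p1 \to p2).
c: does not force it.
Worlds forcing the formula: { }.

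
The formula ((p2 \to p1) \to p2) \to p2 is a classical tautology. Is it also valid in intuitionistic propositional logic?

No

This is Peirce's law, which is not intuitionistically valid.
A Kripke countermodel: worlds s0, s1; order generated by s0 \le s1; atoms true at each world — s0:{}; s1:{p2}.
s0 \nVdash ((p2 \to p1) \to p2) \to p2: already at s0 itself, s0 \Vdash (p2 \to p1) \to p2 but s0 \nVdash p2.
s0 lacks atom p2, so s0 \nVdash p2.
So the root s0 does not force the formula.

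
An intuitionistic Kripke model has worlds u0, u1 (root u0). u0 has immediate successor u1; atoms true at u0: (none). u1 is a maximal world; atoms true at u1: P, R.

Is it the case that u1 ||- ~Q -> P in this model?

u1 ||- ~Q -> P: every world accessible from u1 that forces ~Q (namely u1) also forces P.

Yes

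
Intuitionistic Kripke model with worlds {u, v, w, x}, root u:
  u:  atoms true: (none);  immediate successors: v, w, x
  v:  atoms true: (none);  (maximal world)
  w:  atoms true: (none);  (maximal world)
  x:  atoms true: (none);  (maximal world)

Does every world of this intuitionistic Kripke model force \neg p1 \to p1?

No

Not every world: u \nVdash \neg p1 \to p1.
u \nVdash \neg p1 \to p1: already at u itself, u \Vdash \neg p1 but u \nVdash p1.
u lacks atom p1, so u \nVdash p1.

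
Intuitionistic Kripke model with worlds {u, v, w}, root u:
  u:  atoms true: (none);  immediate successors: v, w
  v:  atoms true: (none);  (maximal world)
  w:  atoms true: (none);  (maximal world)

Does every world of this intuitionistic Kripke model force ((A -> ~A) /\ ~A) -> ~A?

Yes

u ||- ((A -> ~A) /\ ~A) -> ~A: every world accessible from u that forces (A -> ~A) /\ ~A (namely u, v, w) also forces ~A.
Since the root u forces ((A -> ~A) /\ ~A) -> ~A and forcing is persistent (monotone upward), every world forces it.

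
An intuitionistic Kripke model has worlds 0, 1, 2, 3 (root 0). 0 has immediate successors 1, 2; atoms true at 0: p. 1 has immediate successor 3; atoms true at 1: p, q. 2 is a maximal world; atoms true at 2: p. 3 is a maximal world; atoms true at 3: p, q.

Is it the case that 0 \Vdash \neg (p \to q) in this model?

0 \nVdash \neg (p \to q) since 1 is accessible from 0 and 1 \Vdash p \to q.
1 \Vdash p \to q: every world accessible from 1 that forces p (namely 1, 3) also forces q.

No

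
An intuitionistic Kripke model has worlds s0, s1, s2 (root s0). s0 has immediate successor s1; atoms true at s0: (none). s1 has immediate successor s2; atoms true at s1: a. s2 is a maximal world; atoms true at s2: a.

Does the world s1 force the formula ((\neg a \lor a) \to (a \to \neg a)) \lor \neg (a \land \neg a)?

s1 \Vdash ((\neg a \lor a) \to (a \to \neg a)) \lor \neg (a \land \neg a) via the disjunct \neg (a \land \neg a).

Yes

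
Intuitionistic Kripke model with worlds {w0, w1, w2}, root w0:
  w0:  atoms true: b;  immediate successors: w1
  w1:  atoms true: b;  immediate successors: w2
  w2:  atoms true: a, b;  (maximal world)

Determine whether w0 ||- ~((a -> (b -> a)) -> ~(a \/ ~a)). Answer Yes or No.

Yes

w0 ||- ~((a -> (b -> a)) -> ~(a \/ ~a)): no world accessible from w0 forces (a -> (b -> a)) -> ~(a \/ ~a).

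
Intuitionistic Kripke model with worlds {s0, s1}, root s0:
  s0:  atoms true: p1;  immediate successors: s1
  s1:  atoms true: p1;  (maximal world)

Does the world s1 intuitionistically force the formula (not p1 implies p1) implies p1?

Yes

s1 forces (not p1 implies p1) implies p1: every world accessible from s1 that forces not p1 implies p1 (namely s1) also forces p1.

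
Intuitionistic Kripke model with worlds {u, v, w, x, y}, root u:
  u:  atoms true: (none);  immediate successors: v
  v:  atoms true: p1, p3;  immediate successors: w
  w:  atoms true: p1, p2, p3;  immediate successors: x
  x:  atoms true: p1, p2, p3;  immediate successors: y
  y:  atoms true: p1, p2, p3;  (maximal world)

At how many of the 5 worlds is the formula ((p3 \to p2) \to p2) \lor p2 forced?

u: forces it.
v: forces it.
w: forces it.
x: forces it.
y: forces it.
Worlds forcing the formula: {u, v, w, x, y}.

5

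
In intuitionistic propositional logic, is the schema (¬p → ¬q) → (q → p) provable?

No

This is the converse of contraposition, which is not intuitionistically valid.
A Kripke countermodel: worlds a, b; order generated by a ≤ b; atoms true at each world — a:{q}; b:{p,q}.
a ⊮ (¬p → ¬q) → (q → p): already at a itself, a ⊩ ¬p → ¬q but a ⊮ q → p.
a ⊮ q → p: already at a itself, a ⊩ q but a ⊮ p.
a lacks atom p, so a ⊮ p.
So the root a does not force the formula.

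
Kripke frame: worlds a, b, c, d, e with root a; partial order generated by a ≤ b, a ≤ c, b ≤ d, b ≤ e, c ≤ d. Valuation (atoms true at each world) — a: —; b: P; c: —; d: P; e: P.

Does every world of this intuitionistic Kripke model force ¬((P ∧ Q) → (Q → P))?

Not every world: a ⊮ ¬((P ∧ Q) → (Q → P)).
a ⊮ ¬((P ∧ Q) → (Q → P)) since a is accessible from a and a ⊩ (P ∧ Q) → (Q → P).
a ⊩ (P ∧ Q) → (Q → P) vacuously: no world accessible from a forces the antecedent P ∧ Q.

No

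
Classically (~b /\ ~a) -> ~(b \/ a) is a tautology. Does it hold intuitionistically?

Yes

This is a constructively valid De Morgan direction (conjunction of negations to negated disjunction), which is intuitionistically derivable.
If both ~b and ~a hold at a world, no accessible world forces b or forces a, so none forces b \/ a.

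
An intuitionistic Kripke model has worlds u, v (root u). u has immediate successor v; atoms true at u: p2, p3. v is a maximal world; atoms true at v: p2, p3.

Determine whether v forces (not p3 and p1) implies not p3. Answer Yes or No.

v forces (not p3 and p1) implies not p3 vacuously: no world accessible from v forces the antecedent not p3 and p1.

Yes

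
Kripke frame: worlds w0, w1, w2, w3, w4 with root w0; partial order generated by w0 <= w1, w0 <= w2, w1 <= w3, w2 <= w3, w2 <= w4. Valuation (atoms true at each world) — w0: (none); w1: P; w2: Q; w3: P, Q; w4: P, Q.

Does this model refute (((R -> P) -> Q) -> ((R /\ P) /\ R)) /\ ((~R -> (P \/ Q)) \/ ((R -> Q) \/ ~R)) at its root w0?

Yes

w0 ||-/- (((R -> P) -> Q) -> ((R /\ P) /\ R)) /\ ((~R -> (P \/ Q)) \/ ((R -> Q) \/ ~R)) since w0 fails ((R -> P) -> Q) -> ((R /\ P) /\ R).
So the root w0 does not force (((R -> P) -> Q) -> ((R /\ P) /\ R)) /\ ((~R -> (P \/ Q)) \/ ((R -> Q) \/ ~R)); the model is a countermodel.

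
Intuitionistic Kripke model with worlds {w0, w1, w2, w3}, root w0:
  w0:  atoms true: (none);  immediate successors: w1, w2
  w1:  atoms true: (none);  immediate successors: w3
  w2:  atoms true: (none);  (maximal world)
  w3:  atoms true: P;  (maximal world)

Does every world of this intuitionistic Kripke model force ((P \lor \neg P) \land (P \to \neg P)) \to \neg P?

w0 \Vdash ((P \lor \neg P) \land (P \to \neg P)) \to \neg P: every world accessible from w0 that forces (P \lor \neg P) \land (P \to \neg P) (namely w2) also forces \neg P.
Since the root w0 forces ((P \lor \neg P) \land (P \to \neg P)) \to \neg P and forcing is persistent (monotone upward), every world forces it.

Yes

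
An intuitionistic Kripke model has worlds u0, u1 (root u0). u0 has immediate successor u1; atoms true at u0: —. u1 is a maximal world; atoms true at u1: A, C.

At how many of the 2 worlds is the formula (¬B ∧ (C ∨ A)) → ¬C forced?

u0: does not force it — u0 ⊮ (¬B ∧ (C ∨ A)) → ¬C: at the accessible world u1, u1 ⊩ ¬B ∧ (C ∨ A) but u1 ⊮ ¬C.
u1: does not force it — u1 ⊮ (¬B ∧ (C ∨ A)) → ¬C: already at u1 itself, u1 ⊩ ¬B ∧ (C ∨ A) but u1 ⊮ ¬C.
Worlds forcing the formula: { }.

0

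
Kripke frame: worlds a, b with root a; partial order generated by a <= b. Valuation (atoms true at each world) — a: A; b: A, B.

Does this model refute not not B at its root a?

No

a forces not not B: no world accessible from a forces not B.
So the root a forces not not B; the model is not a countermodel.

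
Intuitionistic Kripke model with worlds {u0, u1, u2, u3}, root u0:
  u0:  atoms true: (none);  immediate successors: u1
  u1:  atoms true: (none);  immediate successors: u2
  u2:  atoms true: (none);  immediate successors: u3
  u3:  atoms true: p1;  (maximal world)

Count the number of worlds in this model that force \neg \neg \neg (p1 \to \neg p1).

4

u0: forces it.
u1: forces it.
u2: forces it.
u3: forces it.
Worlds forcing the formula: {u0, u1, u2, u3}.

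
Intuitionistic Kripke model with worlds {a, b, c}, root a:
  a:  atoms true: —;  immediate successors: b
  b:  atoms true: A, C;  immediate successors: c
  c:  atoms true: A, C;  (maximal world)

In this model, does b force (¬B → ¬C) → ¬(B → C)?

Yes

b ⊩ (¬B → ¬C) → ¬(B → C) vacuously: no world accessible from b forces the antecedent ¬B → ¬C.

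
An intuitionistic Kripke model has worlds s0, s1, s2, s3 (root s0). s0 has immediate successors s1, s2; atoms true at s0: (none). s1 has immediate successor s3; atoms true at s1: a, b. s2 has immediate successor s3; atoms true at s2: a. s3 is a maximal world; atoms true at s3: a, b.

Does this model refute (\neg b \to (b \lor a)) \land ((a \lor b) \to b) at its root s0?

Yes

s0 \nVdash (\neg b \to (b \lor a)) \land ((a \lor b) \to b) since s0 fails (a \lor b) \to b.
So the root s0 does not force (\neg b \to (b \lor a)) \land ((a \lor b) \to b); the model is a countermodel.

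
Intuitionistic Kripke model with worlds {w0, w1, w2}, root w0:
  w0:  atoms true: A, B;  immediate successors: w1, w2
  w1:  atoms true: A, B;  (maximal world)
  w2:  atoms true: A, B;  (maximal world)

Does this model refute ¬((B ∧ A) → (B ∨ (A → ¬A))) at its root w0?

w0 ⊮ ¬((B ∧ A) → (B ∨ (A → ¬A))) since w0 is accessible from w0 and w0 ⊩ (B ∧ A) → (B ∨ (A → ¬A)).
w0 ⊩ (B ∧ A) → (B ∨ (A → ¬A)): every world accessible from w0 that forces B ∧ A (namely w0, w1, w2) also forces B ∨ (A → ¬A).
So the root w0 does not force ¬((B ∧ A) → (B ∨ (A → ¬A))); the model is a countermodel.

Yes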